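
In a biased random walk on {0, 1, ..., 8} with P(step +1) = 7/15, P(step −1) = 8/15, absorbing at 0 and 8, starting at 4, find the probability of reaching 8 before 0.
P(hit 8 before 0) = (1 − (8/7)^4) / (1 − (8/7)^8) = 2401/6497

Let u_k denote P(reach 8 before 0 | start at k). Boundary: u_0 = 0, u_8 = 1. Recurrence: u_k = 7/15·u_{k+1} + 8/15·u_{k-1} for 1 ≤ k ≤ 7. Try u_k = A + B·r^k with r = q/p = (8/15)/(7/15) = 8/7. Substitution satisfies the recurrence; boundary conditions give:
  u_k = (1 − r^k) / (1 − r^N) = (1 − (8/7)^4) / (1 − (8/7)^8) = 2401/6497.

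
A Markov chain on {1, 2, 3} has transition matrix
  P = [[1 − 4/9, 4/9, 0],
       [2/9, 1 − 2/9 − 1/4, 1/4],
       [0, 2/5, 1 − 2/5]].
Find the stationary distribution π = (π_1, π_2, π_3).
π = (4/17, 8/17, 5/17)

This is a birth-death chain on three states, which satisfies detailed balance: π_1 · P_{12} = π_2 · P_{21} and π_2 · P_{23} = π_3 · P_{32}.
From π_1 · 4/9 = π_2 · 2/9: π_2/π_1 = (4/9)/(2/9) = 2.
From π_2 · 1/4 = π_3 · 2/5: π_3/π_2 = (1/4)/(2/5) = 5/8.
Take π_1 proportional to 1; then unnormalized π = (1, 2, 5/4). Normalize by dividing by the sum 17/4:
  π = (4/17, 8/17, 5/17).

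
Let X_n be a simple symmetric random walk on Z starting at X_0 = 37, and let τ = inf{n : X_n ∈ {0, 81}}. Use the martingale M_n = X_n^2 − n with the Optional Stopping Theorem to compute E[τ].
E[τ] = 1628

M_n = X_n^2 − n is a martingale (since E[X_{n+1}^2 | F_n] = X_n^2 + 1). By OST (τ has finite mean in a bounded region), E[M_τ] = E[M_0] = X_0^2 − 0 = 37^2 = 1369. Also E[M_τ] = E[X_τ^2] − E[τ]. The walk exits at 0 or 81, with P(hit 81 first) = 37/81, so E[X_τ^2] = 81^2 · 37/81 + 0 = 2997. Thus E[τ] = E[X_τ^2] − E[M_τ] = 2997 − 1369 = 1628 = 37(81 − 37) = 1628.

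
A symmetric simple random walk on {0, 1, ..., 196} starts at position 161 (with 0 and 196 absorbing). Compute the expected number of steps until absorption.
E[τ | X_0 = 161] = 5635

Let v_k = E[τ | X_0 = k]. Boundary: v_0 = v_196 = 0. Recurrence: v_k = 1 + (v_{k-1} + v_{k+1})/2 for 1 ≤ k ≤ 195. The particular solution to v_k − (v_{k-1} + v_{k+1})/2 = 1 is v_k = −k^2. Adding homogeneous solution A + B k and matching boundaries gives v_k = k (196 − k). Substituting k = 161: v_161 = 161 · 35 = 5635.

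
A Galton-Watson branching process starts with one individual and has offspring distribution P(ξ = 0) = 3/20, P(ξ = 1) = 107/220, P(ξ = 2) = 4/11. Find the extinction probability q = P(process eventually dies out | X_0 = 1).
q = 33/80

The pgf is f(s) = 3/20 + 107/220·s + 4/11·s². The extinction probability q is the smallest fixed point of f in [0, 1]. Setting s = f(s):
  4/11·s² + (107/220 − 1)·s + 3/20 = 0
  4/11·s² − (3/20 + 4/11)·s + 3/20 = 0
which factors as (s − 1)·(4/11·s − 3/20) = 0, giving roots s = 1 and s = (3/20)/(4/11) = 33/80.
Mean offspring μ = 107/220 + 2·4/11 = 267/220 > 1 (supercritical), so q < 1. The extinction probability is the smaller root: q = (3/20)/(4/11) = 33/80.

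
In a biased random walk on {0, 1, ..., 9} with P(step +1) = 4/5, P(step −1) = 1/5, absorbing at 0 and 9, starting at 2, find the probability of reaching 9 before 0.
P(hit 9 before 0) = (1 − (1/4)^2) / (1 − (1/4)^9) = 81920/87381

Let u_k denote P(reach 9 before 0 | start at k). Boundary: u_0 = 0, u_9 = 1. Recurrence: u_k = 4/5·u_{k+1} + 1/5·u_{k-1} for 1 ≤ k ≤ 8. Try u_k = A + B·r^k with r = q/p = (1/5)/(4/5) = 1/4. Substitution satisfies the recurrence; boundary conditions give:
  u_k = (1 − r^k) / (1 − r^N) = (1 − (1/4)^2) / (1 − (1/4)^9) = 81920/87381.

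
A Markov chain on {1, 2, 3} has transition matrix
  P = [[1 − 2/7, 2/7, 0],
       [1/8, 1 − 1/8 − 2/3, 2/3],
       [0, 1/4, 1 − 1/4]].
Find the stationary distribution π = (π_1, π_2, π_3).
π = (21/197, 48/197, 128/197)

This is a birth-death chain on three states, which satisfies detailed balance: π_1 · P_{12} = π_2 · P_{21} and π_2 · P_{23} = π_3 · P_{32}.
From π_1 · 2/7 = π_2 · 1/8: π_2/π_1 = (2/7)/(1/8) = 16/7.
From π_2 · 2/3 = π_3 · 1/4: π_3/π_2 = (2/3)/(1/4) = 8/3.
Take π_1 proportional to 1; then unnormalized π = (1, 16/7, 128/21). Normalize by dividing by the sum 197/21:
  π = (21/197, 48/197, 128/197).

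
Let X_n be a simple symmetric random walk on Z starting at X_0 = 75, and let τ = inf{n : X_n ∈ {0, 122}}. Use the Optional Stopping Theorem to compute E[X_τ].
E[X_τ] = 75

X_n is a martingale and τ is a bounded-mean stopping time (indeed τ is finite a.s. with bounded expectation since the walk is in a bounded region). By the OST, E[X_τ] = E[X_0] = 75. Equivalently: E[X_τ] = 122 · P(hit 122 first) + 0 · P(hit 0 first) = 122 · (75/122) = 75.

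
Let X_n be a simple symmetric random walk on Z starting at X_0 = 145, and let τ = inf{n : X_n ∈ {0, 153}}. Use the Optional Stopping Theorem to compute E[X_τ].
E[X_τ] = 145

X_n is a martingale and τ is a bounded-mean stopping time (indeed τ is finite a.s. with bounded expectation since the walk is in a bounded region). By the OST, E[X_τ] = E[X_0] = 145. Equivalently: E[X_τ] = 153 · P(hit 153 first) + 0 · P(hit 0 first) = 153 · (145/153) = 145.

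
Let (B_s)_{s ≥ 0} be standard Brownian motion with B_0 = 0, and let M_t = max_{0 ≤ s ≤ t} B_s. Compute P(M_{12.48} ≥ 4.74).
P(M_{12.48} ≥ 4.74) = 2·P(B_{12.48} ≥ 4.74) = 2(1 − Φ(4.74/√12.48)) ≈ 0.1797

By the reflection principle for Brownian motion, P(M_t ≥ a) = 2 · P(B_t ≥ a) for a ≥ 0. Since B_t ~ N(0, t), P(B_t ≥ 4.74) = 1 − Φ(4.74/√t) = 1 − Φ(4.74/√12.48) = 1 − Φ(1.3417). So
  P(M_{12.48} ≥ 4.74) = 2(1 − Φ(1.3417)) ≈ 0.1797.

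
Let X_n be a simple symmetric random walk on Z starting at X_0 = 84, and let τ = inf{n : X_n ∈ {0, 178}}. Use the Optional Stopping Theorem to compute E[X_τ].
E[X_τ] = 84

X_n is a martingale and τ is a bounded-mean stopping time (indeed τ is finite a.s. with bounded expectation since the walk is in a bounded region). By the OST, E[X_τ] = E[X_0] = 84. Equivalently: E[X_τ] = 178 · P(hit 178 first) + 0 · P(hit 0 first) = 178 · (84/178) = 84.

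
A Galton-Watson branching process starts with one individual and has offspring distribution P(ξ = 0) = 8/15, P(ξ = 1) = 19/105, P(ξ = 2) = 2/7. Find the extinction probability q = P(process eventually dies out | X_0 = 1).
q = 1

Mean offspring μ = 0·8/15 + 1·19/105 + 2·2/7 = 79/105 ≤ 1. For μ ≤ 1 with offspring not concentrated at 1, the Galton-Watson process goes extinct almost surely, so q = 1.
(Algebraic check: The pgf is f(s) = 8/15 + 19/105·s + 2/7·s². The extinction probability q is the smallest fixed point of f in [0, 1]. Setting s = f(s):
  2/7·s² + (19/105 − 1)·s + 8/15 = 0
  2/7·s² − (8/15 + 2/7)·s + 8/15 = 0
which factors as (s − 1)·(2/7·s − 8/15) = 0, giving roots s = 1 and s = (8/15)/(2/7) = 28/15. Since 28/15 ≥ 1, the smallest root in [0, 1] is s = 1.)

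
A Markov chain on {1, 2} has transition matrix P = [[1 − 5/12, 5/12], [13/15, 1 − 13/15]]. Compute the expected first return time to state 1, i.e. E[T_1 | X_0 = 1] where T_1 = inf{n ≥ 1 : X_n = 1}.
E[T_1 | X_0 = 1] = 1/π_1 = 77/52

For an irreducible recurrent Markov chain with stationary distribution π, E[T_i | X_0 = i] = 1/π_i (Kac's formula). Here π_1 = (13/15)/(5/12 + 13/15) = (13/15)/(77/60) = 52/77, so E[T_1 | X_0 = 1] = 1/π_1 = (5/12 + 13/15)/(13/15) = (77/60)/(13/15) = 77/52.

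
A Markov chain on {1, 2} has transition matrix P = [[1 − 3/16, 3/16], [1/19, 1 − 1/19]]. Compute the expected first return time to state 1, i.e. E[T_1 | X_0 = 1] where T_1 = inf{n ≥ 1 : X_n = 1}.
E[T_1 | X_0 = 1] = 1/π_1 = 73/16

For an irreducible recurrent Markov chain with stationary distribution π, E[T_i | X_0 = i] = 1/π_i (Kac's formula). Here π_1 = (1/19)/(3/16 + 1/19) = (1/19)/(73/304) = 16/73, so E[T_1 | X_0 = 1] = 1/π_1 = (3/16 + 1/19)/(1/19) = (73/304)/(1/19) = 73/16.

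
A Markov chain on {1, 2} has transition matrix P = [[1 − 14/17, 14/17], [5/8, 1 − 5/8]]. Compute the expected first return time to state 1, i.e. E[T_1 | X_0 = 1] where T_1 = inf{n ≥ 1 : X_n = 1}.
E[T_1 | X_0 = 1] = 1/π_1 = 197/85

For an irreducible recurrent Markov chain with stationary distribution π, E[T_i | X_0 = i] = 1/π_i (Kac's formula). Here π_1 = (5/8)/(14/17 + 5/8) = (5/8)/(197/136) = 85/197, so E[T_1 | X_0 = 1] = 1/π_1 = (14/17 + 5/8)/(5/8) = (197/136)/(5/8) = 197/85.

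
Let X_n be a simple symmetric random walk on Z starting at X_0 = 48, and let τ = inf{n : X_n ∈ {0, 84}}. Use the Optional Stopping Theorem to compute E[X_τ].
E[X_τ] = 48

X_n is a martingale and τ is a bounded-mean stopping time (indeed τ is finite a.s. with bounded expectation since the walk is in a bounded region). By the OST, E[X_τ] = E[X_0] = 48. Equivalently: E[X_τ] = 84 · P(hit 84 first) + 0 · P(hit 0 first) = 84 · (48/84) = 48.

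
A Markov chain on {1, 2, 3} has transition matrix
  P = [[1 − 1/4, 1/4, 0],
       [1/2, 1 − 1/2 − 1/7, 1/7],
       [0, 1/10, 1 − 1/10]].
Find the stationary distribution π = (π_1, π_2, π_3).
π = (14/31, 7/31, 10/31)

This is a birth-death chain on three states, which satisfies detailed balance: π_1 · P_{12} = π_2 · P_{21} and π_2 · P_{23} = π_3 · P_{32}.
From π_1 · 1/4 = π_2 · 1/2: π_2/π_1 = (1/4)/(1/2) = 1/2.
From π_2 · 1/7 = π_3 · 1/10: π_3/π_2 = (1/7)/(1/10) = 10/7.
Take π_1 proportional to 1; then unnormalized π = (1, 1/2, 5/7). Normalize by dividing by the sum 31/14:
  π = (14/31, 7/31, 10/31).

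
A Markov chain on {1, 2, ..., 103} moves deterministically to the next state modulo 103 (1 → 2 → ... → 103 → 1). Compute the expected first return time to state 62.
E[T_62 | X_0 = 62] = 103

The chain cycles deterministically, so starting at state 62 it returns in exactly 103 steps. Equivalently, the stationary distribution is uniform π_j = 1/103 for every state j, so by Kac's formula E[T_62] = 1/π_62 = 103.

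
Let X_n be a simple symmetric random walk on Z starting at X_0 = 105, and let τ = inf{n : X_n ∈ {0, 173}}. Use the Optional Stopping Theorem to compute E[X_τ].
E[X_τ] = 105

X_n is a martingale and τ is a bounded-mean stopping time (indeed τ is finite a.s. with bounded expectation since the walk is in a bounded region). By the OST, E[X_τ] = E[X_0] = 105. Equivalently: E[X_τ] = 173 · P(hit 173 first) + 0 · P(hit 0 first) = 173 · (105/173) = 105.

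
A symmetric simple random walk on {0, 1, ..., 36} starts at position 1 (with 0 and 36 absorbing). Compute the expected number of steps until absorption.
E[τ | X_0 = 1] = 35

Let v_k = E[τ | X_0 = k]. Boundary: v_0 = v_36 = 0. Recurrence: v_k = 1 + (v_{k-1} + v_{k+1})/2 for 1 ≤ k ≤ 35. The particular solution to v_k − (v_{k-1} + v_{k+1})/2 = 1 is v_k = −k^2. Adding homogeneous solution A + B k and matching boundaries gives v_k = k (36 − k). Substituting k = 1: v_1 = 1 · 35 = 35.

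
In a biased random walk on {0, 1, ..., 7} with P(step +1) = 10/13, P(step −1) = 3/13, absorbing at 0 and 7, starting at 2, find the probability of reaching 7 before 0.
P(hit 7 before 0) = (1 − (3/10)^2) / (1 − (3/10)^7) = 1300000/1428259

Let u_k denote P(reach 7 before 0 | start at k). Boundary: u_0 = 0, u_7 = 1. Recurrence: u_k = 10/13·u_{k+1} + 3/13·u_{k-1} for 1 ≤ k ≤ 6. Try u_k = A + B·r^k with r = q/p = (3/13)/(10/13) = 3/10. Substitution satisfies the recurrence; boundary conditions give:
  u_k = (1 − r^k) / (1 − r^N) = (1 − (3/10)^2) / (1 − (3/10)^7) = 1300000/1428259.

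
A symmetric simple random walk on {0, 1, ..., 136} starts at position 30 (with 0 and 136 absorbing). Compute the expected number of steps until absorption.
E[τ | X_0 = 30] = 3180

Let v_k = E[τ | X_0 = k]. Boundary: v_0 = v_136 = 0. Recurrence: v_k = 1 + (v_{k-1} + v_{k+1})/2 for 1 ≤ k ≤ 135. The particular solution to v_k − (v_{k-1} + v_{k+1})/2 = 1 is v_k = −k^2. Adding homogeneous solution A + B k and matching boundaries gives v_k = k (136 − k). Substituting k = 30: v_30 = 30 · 106 = 3180.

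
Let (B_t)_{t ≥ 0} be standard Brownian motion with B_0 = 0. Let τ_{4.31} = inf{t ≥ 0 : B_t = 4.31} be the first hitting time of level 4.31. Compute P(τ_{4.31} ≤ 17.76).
P(τ_{4.31} ≤ 17.76) = 2(1 − Φ(4.31/√17.76)) = 2(1 − Φ(1.0227)) ≈ 0.3064

By the reflection principle for standard BM, P(τ_b ≤ t) = 2 · P(B_t ≥ b). Since B_t ~ N(0, t), P(B_t ≥ 4.31) = 1 − Φ(4.31/√t) = 1 − Φ(4.31/√17.76) = 1 − Φ(1.0227) ≈ 0.15322. Doubling: P(τ_{4.31} ≤ 17.76) ≈ 2 · 0.15322 = 0.30644 ≈ 0.3064.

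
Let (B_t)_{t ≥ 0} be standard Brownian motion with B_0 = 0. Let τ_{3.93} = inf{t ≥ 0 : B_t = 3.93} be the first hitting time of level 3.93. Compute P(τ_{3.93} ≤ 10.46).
P(τ_{3.93} ≤ 10.46) = 2(1 − Φ(3.93/√10.46)) = 2(1 − Φ(1.2151)) ≈ 0.2243

By the reflection principle for standard BM, P(τ_b ≤ t) = 2 · P(B_t ≥ b). Since B_t ~ N(0, t), P(B_t ≥ 3.93) = 1 − Φ(3.93/√t) = 1 − Φ(3.93/√10.46) = 1 − Φ(1.2151) ≈ 0.11216. Doubling: P(τ_{3.93} ≤ 10.46) ≈ 2 · 0.11216 = 0.22432 ≈ 0.2243.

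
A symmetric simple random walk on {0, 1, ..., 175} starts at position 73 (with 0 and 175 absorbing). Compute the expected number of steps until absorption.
E[τ | X_0 = 73] = 7446

Let v_k = E[τ | X_0 = k]. Boundary: v_0 = v_175 = 0. Recurrence: v_k = 1 + (v_{k-1} + v_{k+1})/2 for 1 ≤ k ≤ 174. The particular solution to v_k − (v_{k-1} + v_{k+1})/2 = 1 is v_k = −k^2. Adding homogeneous solution A + B k and matching boundaries gives v_k = k (175 − k). Substituting k = 73: v_73 = 73 · 102 = 7446.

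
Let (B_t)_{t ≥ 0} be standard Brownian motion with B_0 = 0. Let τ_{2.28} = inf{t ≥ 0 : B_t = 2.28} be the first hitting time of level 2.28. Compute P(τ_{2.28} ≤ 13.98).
P(τ_{2.28} ≤ 13.98) = 2(1 − Φ(2.28/√13.98)) = 2(1 − Φ(0.6098)) ≈ 0.5420

By the reflection principle for standard BM, P(τ_b ≤ t) = 2 · P(B_t ≥ b). Since B_t ~ N(0, t), P(B_t ≥ 2.28) = 1 − Φ(2.28/√t) = 1 − Φ(2.28/√13.98) = 1 − Φ(0.6098) ≈ 0.27100. Doubling: P(τ_{2.28} ≤ 13.98) ≈ 2 · 0.27100 = 0.54200 ≈ 0.5420.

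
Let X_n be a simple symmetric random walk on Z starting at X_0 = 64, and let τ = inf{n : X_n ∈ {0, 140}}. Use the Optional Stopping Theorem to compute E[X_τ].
E[X_τ] = 64

X_n is a martingale and τ is a bounded-mean stopping time (indeed τ is finite a.s. with bounded expectation since the walk is in a bounded region). By the OST, E[X_τ] = E[X_0] = 64. Equivalently: E[X_τ] = 140 · P(hit 140 first) + 0 · P(hit 0 first) = 140 · (64/140) = 64.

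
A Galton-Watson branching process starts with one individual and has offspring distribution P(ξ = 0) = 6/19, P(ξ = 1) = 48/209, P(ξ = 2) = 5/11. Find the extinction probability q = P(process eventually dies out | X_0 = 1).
q = 66/95

The pgf is f(s) = 6/19 + 48/209·s + 5/11·s². The extinction probability q is the smallest fixed point of f in [0, 1]. Setting s = f(s):
  5/11·s² + (48/209 − 1)·s + 6/19 = 0
  5/11·s² − (6/19 + 5/11)·s + 6/19 = 0
which factors as (s − 1)·(5/11·s − 6/19) = 0, giving roots s = 1 and s = (6/19)/(5/11) = 66/95.
Mean offspring μ = 48/209 + 2·5/11 = 238/209 > 1 (supercritical), so q < 1. The extinction probability is the smaller root: q = (6/19)/(5/11) = 66/95.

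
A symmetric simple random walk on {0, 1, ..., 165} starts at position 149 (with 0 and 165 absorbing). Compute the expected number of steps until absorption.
E[τ | X_0 = 149] = 2384

Let v_k = E[τ | X_0 = k]. Boundary: v_0 = v_165 = 0. Recurrence: v_k = 1 + (v_{k-1} + v_{k+1})/2 for 1 ≤ k ≤ 164. The particular solution to v_k − (v_{k-1} + v_{k+1})/2 = 1 is v_k = −k^2. Adding homogeneous solution A + B k and matching boundaries gives v_k = k (165 − k). Substituting k = 149: v_149 = 149 · 16 = 2384.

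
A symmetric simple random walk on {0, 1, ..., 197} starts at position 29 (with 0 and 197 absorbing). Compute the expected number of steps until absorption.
E[τ | X_0 = 29] = 4872

Let v_k = E[τ | X_0 = k]. Boundary: v_0 = v_197 = 0. Recurrence: v_k = 1 + (v_{k-1} + v_{k+1})/2 for 1 ≤ k ≤ 196. The particular solution to v_k − (v_{k-1} + v_{k+1})/2 = 1 is v_k = −k^2. Adding homogeneous solution A + B k and matching boundaries gives v_k = k (197 − k). Substituting k = 29: v_29 = 29 · 168 = 4872.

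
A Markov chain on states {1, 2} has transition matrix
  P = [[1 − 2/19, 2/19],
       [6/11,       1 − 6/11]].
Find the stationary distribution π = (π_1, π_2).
π_1 = 57/68, π_2 = 11/68

Solve πP = π with π_1 + π_2 = 1. From πP = π: π_1 · (1 − 2/19) + π_2 · 6/11 = π_1 ⇒ π_2 · 6/11 = π_1 · 2/19 ⇒ π_2/π_1 = (2/19)/(6/11) = 11/57. Together with π_1 + π_2 = 1:
  π_1 = (6/11)/(2/19 + 6/11) = (6/11)/(136/209) = 57/68,
  π_2 = (2/19)/(2/19 + 6/11) = (2/19)/(136/209) = 11/68.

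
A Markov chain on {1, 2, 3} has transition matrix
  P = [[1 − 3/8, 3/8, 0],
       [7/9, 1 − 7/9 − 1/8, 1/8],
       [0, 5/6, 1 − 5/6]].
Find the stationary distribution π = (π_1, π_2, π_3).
π = (1120/1741, 540/1741, 81/1741)

This is a birth-death chain on three states, which satisfies detailed balance: π_1 · P_{12} = π_2 · P_{21} and π_2 · P_{23} = π_3 · P_{32}.
From π_1 · 3/8 = π_2 · 7/9: π_2/π_1 = (3/8)/(7/9) = 27/56.
From π_2 · 1/8 = π_3 · 5/6: π_3/π_2 = (1/8)/(5/6) = 3/20.
Take π_1 proportional to 1; then unnormalized π = (1, 27/56, 81/1120). Normalize by dividing by the sum 1741/1120:
  π = (1120/1741, 540/1741, 81/1741).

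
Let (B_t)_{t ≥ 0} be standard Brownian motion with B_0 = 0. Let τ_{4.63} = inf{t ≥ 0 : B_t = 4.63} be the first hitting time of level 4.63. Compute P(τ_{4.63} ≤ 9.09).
P(τ_{4.63} ≤ 9.09) = 2(1 − Φ(4.63/√9.09)) = 2(1 − Φ(1.5357)) ≈ 0.1246

By the reflection principle for standard BM, P(τ_b ≤ t) = 2 · P(B_t ≥ b). Since B_t ~ N(0, t), P(B_t ≥ 4.63) = 1 − Φ(4.63/√t) = 1 − Φ(4.63/√9.09) = 1 − Φ(1.5357) ≈ 0.06231. Doubling: P(τ_{4.63} ≤ 9.09) ≈ 2 · 0.06231 = 0.12462 ≈ 0.1246.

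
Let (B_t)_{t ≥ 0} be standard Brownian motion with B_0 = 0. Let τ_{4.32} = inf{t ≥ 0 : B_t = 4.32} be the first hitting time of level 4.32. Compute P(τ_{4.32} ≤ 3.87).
P(τ_{4.32} ≤ 3.87) = 2(1 − Φ(4.32/√3.87)) = 2(1 − Φ(2.1960)) ≈ 0.0281

By the reflection principle for standard BM, P(τ_b ≤ t) = 2 · P(B_t ≥ b). Since B_t ~ N(0, t), P(B_t ≥ 4.32) = 1 − Φ(4.32/√t) = 1 − Φ(4.32/√3.87) = 1 − Φ(2.1960) ≈ 0.01405. Doubling: P(τ_{4.32} ≤ 3.87) ≈ 2 · 0.01405 = 0.02810 ≈ 0.0281.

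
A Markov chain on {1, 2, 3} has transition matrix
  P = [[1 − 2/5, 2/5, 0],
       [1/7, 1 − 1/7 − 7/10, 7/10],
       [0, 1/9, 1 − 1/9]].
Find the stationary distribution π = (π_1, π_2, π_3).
π = (25/536, 35/268, 441/536)

This is a birth-death chain on three states, which satisfies detailed balance: π_1 · P_{12} = π_2 · P_{21} and π_2 · P_{23} = π_3 · P_{32}.
From π_1 · 2/5 = π_2 · 1/7: π_2/π_1 = (2/5)/(1/7) = 14/5.
From π_2 · 7/10 = π_3 · 1/9: π_3/π_2 = (7/10)/(1/9) = 63/10.
Take π_1 proportional to 1; then unnormalized π = (1, 14/5, 441/25). Normalize by dividing by the sum 536/25:
  π = (25/536, 35/268, 441/536).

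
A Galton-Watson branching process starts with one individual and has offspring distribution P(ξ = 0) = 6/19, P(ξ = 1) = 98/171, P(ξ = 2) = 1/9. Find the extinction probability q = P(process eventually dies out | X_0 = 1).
q = 1

Mean offspring μ = 0·6/19 + 1·98/171 + 2·1/9 = 136/171 ≤ 1. For μ ≤ 1 with offspring not concentrated at 1, the Galton-Watson process goes extinct almost surely, so q = 1.
(Algebraic check: The pgf is f(s) = 6/19 + 98/171·s + 1/9·s². The extinction probability q is the smallest fixed point of f in [0, 1]. Setting s = f(s):
  1/9·s² + (98/171 − 1)·s + 6/19 = 0
  1/9·s² − (6/19 + 1/9)·s + 6/19 = 0
which factors as (s − 1)·(1/9·s − 6/19) = 0, giving roots s = 1 and s = (6/19)/(1/9) = 54/19. Since 54/19 ≥ 1, the smallest root in [0, 1] is s = 1.)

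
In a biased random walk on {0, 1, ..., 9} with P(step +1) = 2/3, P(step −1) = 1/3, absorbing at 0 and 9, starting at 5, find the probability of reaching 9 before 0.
P(hit 9 before 0) = (1 − (1/2)^5) / (1 − (1/2)^9) = 496/511

Let u_k denote P(reach 9 before 0 | start at k). Boundary: u_0 = 0, u_9 = 1. Recurrence: u_k = 2/3·u_{k+1} + 1/3·u_{k-1} for 1 ≤ k ≤ 8. Try u_k = A + B·r^k with r = q/p = (1/3)/(2/3) = 1/2. Substitution satisfies the recurrence; boundary conditions give:
  u_k = (1 − r^k) / (1 − r^N) = (1 − (1/2)^5) / (1 − (1/2)^9) = 496/511.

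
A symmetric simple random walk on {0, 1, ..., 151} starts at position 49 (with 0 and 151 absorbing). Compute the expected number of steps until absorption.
E[τ | X_0 = 49] = 4998

Let v_k = E[τ | X_0 = k]. Boundary: v_0 = v_151 = 0. Recurrence: v_k = 1 + (v_{k-1} + v_{k+1})/2 for 1 ≤ k ≤ 150. The particular solution to v_k − (v_{k-1} + v_{k+1})/2 = 1 is v_k = −k^2. Adding homogeneous solution A + B k and matching boundaries gives v_k = k (151 − k). Substituting k = 49: v_49 = 49 · 102 = 4998.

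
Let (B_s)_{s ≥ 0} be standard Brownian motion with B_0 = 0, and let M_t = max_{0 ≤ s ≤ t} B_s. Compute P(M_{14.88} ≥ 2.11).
P(M_{14.88} ≥ 2.11) = 2·P(B_{14.88} ≥ 2.11) = 2(1 − Φ(2.11/√14.88)) ≈ 0.5844

By the reflection principle for Brownian motion, P(M_t ≥ a) = 2 · P(B_t ≥ a) for a ≥ 0. Since B_t ~ N(0, t), P(B_t ≥ 2.11) = 1 − Φ(2.11/√t) = 1 − Φ(2.11/√14.88) = 1 − Φ(0.5470). So
  P(M_{14.88} ≥ 2.11) = 2(1 − Φ(0.5470)) ≈ 0.5844.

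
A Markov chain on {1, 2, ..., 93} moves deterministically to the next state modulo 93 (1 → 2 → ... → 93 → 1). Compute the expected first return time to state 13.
E[T_13 | X_0 = 13] = 93

The chain cycles deterministically, so starting at state 13 it returns in exactly 93 steps. Equivalently, the stationary distribution is uniform π_j = 1/93 for every state j, so by Kac's formula E[T_13] = 1/π_13 = 93.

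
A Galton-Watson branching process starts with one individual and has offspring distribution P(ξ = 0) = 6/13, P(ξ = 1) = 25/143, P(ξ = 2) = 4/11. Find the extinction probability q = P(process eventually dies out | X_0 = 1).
q = 1

Mean offspring μ = 0·6/13 + 1·25/143 + 2·4/11 = 129/143 ≤ 1. For μ ≤ 1 with offspring not concentrated at 1, the Galton-Watson process goes extinct almost surely, so q = 1.
(Algebraic check: The pgf is f(s) = 6/13 + 25/143·s + 4/11·s². The extinction probability q is the smallest fixed point of f in [0, 1]. Setting s = f(s):
  4/11·s² + (25/143 − 1)·s + 6/13 = 0
  4/11·s² − (6/13 + 4/11)·s + 6/13 = 0
which factors as (s − 1)·(4/11·s − 6/13) = 0, giving roots s = 1 and s = (6/13)/(4/11) = 33/26. Since 33/26 ≥ 1, the smallest root in [0, 1] is s = 1.)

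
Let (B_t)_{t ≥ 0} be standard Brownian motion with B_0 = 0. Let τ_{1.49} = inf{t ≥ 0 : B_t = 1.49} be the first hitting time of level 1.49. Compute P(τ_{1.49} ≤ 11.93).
P(τ_{1.49} ≤ 11.93) = 2(1 − Φ(1.49/√11.93)) = 2(1 − Φ(0.4314)) ≈ 0.6662

By the reflection principle for standard BM, P(τ_b ≤ t) = 2 · P(B_t ≥ b). Since B_t ~ N(0, t), P(B_t ≥ 1.49) = 1 − Φ(1.49/√t) = 1 − Φ(1.49/√11.93) = 1 − Φ(0.4314) ≈ 0.33309. Doubling: P(τ_{1.49} ≤ 11.93) ≈ 2 · 0.33309 = 0.66618 ≈ 0.6662.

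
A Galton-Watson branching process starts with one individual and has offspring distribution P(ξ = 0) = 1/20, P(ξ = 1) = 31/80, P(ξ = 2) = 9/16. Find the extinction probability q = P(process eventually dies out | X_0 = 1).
q = 4/45

The pgf is f(s) = 1/20 + 31/80·s + 9/16·s². The extinction probability q is the smallest fixed point of f in [0, 1]. Setting s = f(s):
  9/16·s² + (31/80 − 1)·s + 1/20 = 0
  9/16·s² − (1/20 + 9/16)·s + 1/20 = 0
which factors as (s − 1)·(9/16·s − 1/20) = 0, giving roots s = 1 and s = (1/20)/(9/16) = 4/45.
Mean offspring μ = 31/80 + 2·9/16 = 121/80 > 1 (supercritical), so q < 1. The extinction probability is the smaller root: q = (1/20)/(9/16) = 4/45.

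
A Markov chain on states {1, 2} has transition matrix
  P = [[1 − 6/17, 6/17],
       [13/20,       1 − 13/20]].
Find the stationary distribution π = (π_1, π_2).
π_1 = 221/341, π_2 = 120/341

Solve πP = π with π_1 + π_2 = 1. From πP = π: π_1 · (1 − 6/17) + π_2 · 13/20 = π_1 ⇒ π_2 · 13/20 = π_1 · 6/17 ⇒ π_2/π_1 = (6/17)/(13/20) = 120/221. Together with π_1 + π_2 = 1:
  π_1 = (13/20)/(6/17 + 13/20) = (13/20)/(341/340) = 221/341,
  π_2 = (6/17)/(6/17 + 13/20) = (6/17)/(341/340) = 120/341.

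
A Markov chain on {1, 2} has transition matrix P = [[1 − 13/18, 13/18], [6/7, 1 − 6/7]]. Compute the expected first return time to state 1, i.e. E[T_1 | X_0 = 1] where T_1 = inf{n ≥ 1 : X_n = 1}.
E[T_1 | X_0 = 1] = 1/π_1 = 199/108

For an irreducible recurrent Markov chain with stationary distribution π, E[T_i | X_0 = i] = 1/π_i (Kac's formula). Here π_1 = (6/7)/(13/18 + 6/7) = (6/7)/(199/126) = 108/199, so E[T_1 | X_0 = 1] = 1/π_1 = (13/18 + 6/7)/(6/7) = (199/126)/(6/7) = 199/108.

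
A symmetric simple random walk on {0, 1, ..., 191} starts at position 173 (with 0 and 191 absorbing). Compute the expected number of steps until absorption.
E[τ | X_0 = 173] = 3114

Let v_k = E[τ | X_0 = k]. Boundary: v_0 = v_191 = 0. Recurrence: v_k = 1 + (v_{k-1} + v_{k+1})/2 for 1 ≤ k ≤ 190. The particular solution to v_k − (v_{k-1} + v_{k+1})/2 = 1 is v_k = −k^2. Adding homogeneous solution A + B k and matching boundaries gives v_k = k (191 − k). Substituting k = 173: v_173 = 173 · 18 = 3114.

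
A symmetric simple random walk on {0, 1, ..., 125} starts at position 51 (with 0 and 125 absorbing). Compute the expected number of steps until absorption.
E[τ | X_0 = 51] = 3774

Let v_k = E[τ | X_0 = k]. Boundary: v_0 = v_125 = 0. Recurrence: v_k = 1 + (v_{k-1} + v_{k+1})/2 for 1 ≤ k ≤ 124. The particular solution to v_k − (v_{k-1} + v_{k+1})/2 = 1 is v_k = −k^2. Adding homogeneous solution A + B k and matching boundaries gives v_k = k (125 − k). Substituting k = 51: v_51 = 51 · 74 = 3774.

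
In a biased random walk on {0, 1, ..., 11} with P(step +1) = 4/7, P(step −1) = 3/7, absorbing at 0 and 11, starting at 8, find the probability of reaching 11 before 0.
P(hit 11 before 0) = (1 − (3/4)^8) / (1 − (3/4)^11) = 3774400/4017157

Let u_k denote P(reach 11 before 0 | start at k). Boundary: u_0 = 0, u_11 = 1. Recurrence: u_k = 4/7·u_{k+1} + 3/7·u_{k-1} for 1 ≤ k ≤ 10. Try u_k = A + B·r^k with r = q/p = (3/7)/(4/7) = 3/4. Substitution satisfies the recurrence; boundary conditions give:
  u_k = (1 − r^k) / (1 − r^N) = (1 − (3/4)^8) / (1 − (3/4)^11) = 3774400/4017157.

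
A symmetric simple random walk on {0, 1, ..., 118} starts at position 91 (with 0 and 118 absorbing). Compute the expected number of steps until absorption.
E[τ | X_0 = 91] = 2457

Let v_k = E[τ | X_0 = k]. Boundary: v_0 = v_118 = 0. Recurrence: v_k = 1 + (v_{k-1} + v_{k+1})/2 for 1 ≤ k ≤ 117. The particular solution to v_k − (v_{k-1} + v_{k+1})/2 = 1 is v_k = −k^2. Adding homogeneous solution A + B k and matching boundaries gives v_k = k (118 − k). Substituting k = 91: v_91 = 91 · 27 = 2457.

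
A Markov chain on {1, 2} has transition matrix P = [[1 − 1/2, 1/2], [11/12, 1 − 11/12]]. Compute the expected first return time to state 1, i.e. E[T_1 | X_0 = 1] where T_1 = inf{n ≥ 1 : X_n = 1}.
E[T_1 | X_0 = 1] = 1/π_1 = 17/11

For an irreducible recurrent Markov chain with stationary distribution π, E[T_i | X_0 = i] = 1/π_i (Kac's formula). Here π_1 = (11/12)/(1/2 + 11/12) = (11/12)/(17/12) = 11/17, so E[T_1 | X_0 = 1] = 1/π_1 = (1/2 + 11/12)/(11/12) = (17/12)/(11/12) = 17/11.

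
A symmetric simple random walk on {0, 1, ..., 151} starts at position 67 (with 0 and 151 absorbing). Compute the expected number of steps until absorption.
E[τ | X_0 = 67] = 5628

Let v_k = E[τ | X_0 = k]. Boundary: v_0 = v_151 = 0. Recurrence: v_k = 1 + (v_{k-1} + v_{k+1})/2 for 1 ≤ k ≤ 150. The particular solution to v_k − (v_{k-1} + v_{k+1})/2 = 1 is v_k = −k^2. Adding homogeneous solution A + B k and matching boundaries gives v_k = k (151 − k). Substituting k = 67: v_67 = 67 · 84 = 5628.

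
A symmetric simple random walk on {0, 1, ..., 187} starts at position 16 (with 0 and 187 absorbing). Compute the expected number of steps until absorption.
E[τ | X_0 = 16] = 2736

Let v_k = E[τ | X_0 = k]. Boundary: v_0 = v_187 = 0. Recurrence: v_k = 1 + (v_{k-1} + v_{k+1})/2 for 1 ≤ k ≤ 186. The particular solution to v_k − (v_{k-1} + v_{k+1})/2 = 1 is v_k = −k^2. Adding homogeneous solution A + B k and matching boundaries gives v_k = k (187 − k). Substituting k = 16: v_16 = 16 · 171 = 2736.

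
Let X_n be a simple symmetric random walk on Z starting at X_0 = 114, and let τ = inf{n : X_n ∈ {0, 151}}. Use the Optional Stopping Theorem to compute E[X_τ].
E[X_τ] = 114

X_n is a martingale and τ is a bounded-mean stopping time (indeed τ is finite a.s. with bounded expectation since the walk is in a bounded region). By the OST, E[X_τ] = E[X_0] = 114. Equivalently: E[X_τ] = 151 · P(hit 151 first) + 0 · P(hit 0 first) = 151 · (114/151) = 114.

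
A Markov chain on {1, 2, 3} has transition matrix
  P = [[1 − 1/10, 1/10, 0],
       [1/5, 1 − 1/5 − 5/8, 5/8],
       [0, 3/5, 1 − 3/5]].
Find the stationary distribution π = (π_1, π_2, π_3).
π = (48/97, 24/97, 25/97)

This is a birth-death chain on three states, which satisfies detailed balance: π_1 · P_{12} = π_2 · P_{21} and π_2 · P_{23} = π_3 · P_{32}.
From π_1 · 1/10 = π_2 · 1/5: π_2/π_1 = (1/10)/(1/5) = 1/2.
From π_2 · 5/8 = π_3 · 3/5: π_3/π_2 = (5/8)/(3/5) = 25/24.
Take π_1 proportional to 1; then unnormalized π = (1, 1/2, 25/48). Normalize by dividing by the sum 97/48:
  π = (48/97, 24/97, 25/97).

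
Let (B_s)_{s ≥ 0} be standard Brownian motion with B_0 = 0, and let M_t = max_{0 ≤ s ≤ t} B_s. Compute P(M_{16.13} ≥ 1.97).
P(M_{16.13} ≥ 1.97) = 2·P(B_{16.13} ≥ 1.97) = 2(1 − Φ(1.97/√16.13)) ≈ 0.6238

By the reflection principle for Brownian motion, P(M_t ≥ a) = 2 · P(B_t ≥ a) for a ≥ 0. Since B_t ~ N(0, t), P(B_t ≥ 1.97) = 1 − Φ(1.97/√t) = 1 − Φ(1.97/√16.13) = 1 − Φ(0.4905). So
  P(M_{16.13} ≥ 1.97) = 2(1 − Φ(0.4905)) ≈ 0.6238.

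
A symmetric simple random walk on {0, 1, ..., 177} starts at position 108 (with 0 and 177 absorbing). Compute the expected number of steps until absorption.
E[τ | X_0 = 108] = 7452

Let v_k = E[τ | X_0 = k]. Boundary: v_0 = v_177 = 0. Recurrence: v_k = 1 + (v_{k-1} + v_{k+1})/2 for 1 ≤ k ≤ 176. The particular solution to v_k − (v_{k-1} + v_{k+1})/2 = 1 is v_k = −k^2. Adding homogeneous solution A + B k and matching boundaries gives v_k = k (177 − k). Substituting k = 108: v_108 = 108 · 69 = 7452.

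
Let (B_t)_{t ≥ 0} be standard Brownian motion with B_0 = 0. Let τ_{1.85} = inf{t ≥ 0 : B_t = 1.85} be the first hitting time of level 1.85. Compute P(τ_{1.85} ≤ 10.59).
P(τ_{1.85} ≤ 10.59) = 2(1 − Φ(1.85/√10.59)) = 2(1 − Φ(0.5685)) ≈ 0.5697

By the reflection principle for standard BM, P(τ_b ≤ t) = 2 · P(B_t ≥ b). Since B_t ~ N(0, t), P(B_t ≥ 1.85) = 1 − Φ(1.85/√t) = 1 − Φ(1.85/√10.59) = 1 − Φ(0.5685) ≈ 0.28485. Doubling: P(τ_{1.85} ≤ 10.59) ≈ 2 · 0.28485 = 0.56970 ≈ 0.5697.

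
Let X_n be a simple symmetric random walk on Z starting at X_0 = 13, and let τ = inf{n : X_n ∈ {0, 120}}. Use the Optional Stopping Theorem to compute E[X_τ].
E[X_τ] = 13

X_n is a martingale and τ is a bounded-mean stopping time (indeed τ is finite a.s. with bounded expectation since the walk is in a bounded region). By the OST, E[X_τ] = E[X_0] = 13. Equivalently: E[X_τ] = 120 · P(hit 120 first) + 0 · P(hit 0 first) = 120 · (13/120) = 13.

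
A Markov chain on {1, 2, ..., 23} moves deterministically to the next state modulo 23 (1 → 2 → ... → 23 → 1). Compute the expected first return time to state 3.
E[T_3 | X_0 = 3] = 23

The chain cycles deterministically, so starting at state 3 it returns in exactly 23 steps. Equivalently, the stationary distribution is uniform π_j = 1/23 for every state j, so by Kac's formula E[T_3] = 1/π_3 = 23.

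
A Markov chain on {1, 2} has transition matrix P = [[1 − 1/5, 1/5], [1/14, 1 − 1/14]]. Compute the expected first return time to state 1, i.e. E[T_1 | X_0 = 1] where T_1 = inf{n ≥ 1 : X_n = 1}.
E[T_1 | X_0 = 1] = 1/π_1 = 19/5

For an irreducible recurrent Markov chain with stationary distribution π, E[T_i | X_0 = i] = 1/π_i (Kac's formula). Here π_1 = (1/14)/(1/5 + 1/14) = (1/14)/(19/70) = 5/19, so E[T_1 | X_0 = 1] = 1/π_1 = (1/5 + 1/14)/(1/14) = (19/70)/(1/14) = 19/5.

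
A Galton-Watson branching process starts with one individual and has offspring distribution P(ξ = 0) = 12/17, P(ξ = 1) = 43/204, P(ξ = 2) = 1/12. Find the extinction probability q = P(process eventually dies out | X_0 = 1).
q = 1

Mean offspring μ = 0·12/17 + 1·43/204 + 2·1/12 = 77/204 ≤ 1. For μ ≤ 1 with offspring not concentrated at 1, the Galton-Watson process goes extinct almost surely, so q = 1.
(Algebraic check: The pgf is f(s) = 12/17 + 43/204·s + 1/12·s². The extinction probability q is the smallest fixed point of f in [0, 1]. Setting s = f(s):
  1/12·s² + (43/204 − 1)·s + 12/17 = 0
  1/12·s² − (12/17 + 1/12)·s + 12/17 = 0
which factors as (s − 1)·(1/12·s − 12/17) = 0, giving roots s = 1 and s = (12/17)/(1/12) = 144/17. Since 144/17 ≥ 1, the smallest root in [0, 1] is s = 1.)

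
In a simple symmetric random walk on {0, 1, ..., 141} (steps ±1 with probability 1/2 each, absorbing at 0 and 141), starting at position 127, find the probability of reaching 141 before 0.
P(hit 141 before 0) = 127/141

Let u_k = P(hit 141 before 0 | start at k). Then u_0 = 0, u_141 = 1, and u_k = u_{k-1}/2 + u_{k+1}/2 for 1 ≤ k ≤ 140. This harmonic recurrence is solved by u_k = k/141, giving u_127 = 127/141.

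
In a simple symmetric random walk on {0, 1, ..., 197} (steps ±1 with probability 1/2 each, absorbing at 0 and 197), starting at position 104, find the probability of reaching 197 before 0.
P(hit 197 before 0) = 104/197

Let u_k = P(hit 197 before 0 | start at k). Then u_0 = 0, u_197 = 1, and u_k = u_{k-1}/2 + u_{k+1}/2 for 1 ≤ k ≤ 196. This harmonic recurrence is solved by u_k = k/197, giving u_104 = 104/197.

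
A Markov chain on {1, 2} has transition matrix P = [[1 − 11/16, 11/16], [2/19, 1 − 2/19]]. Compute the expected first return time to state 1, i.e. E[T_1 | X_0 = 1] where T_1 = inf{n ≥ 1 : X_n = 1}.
E[T_1 | X_0 = 1] = 1/π_1 = 241/32

For an irreducible recurrent Markov chain with stationary distribution π, E[T_i | X_0 = i] = 1/π_i (Kac's formula). Here π_1 = (2/19)/(11/16 + 2/19) = (2/19)/(241/304) = 32/241, so E[T_1 | X_0 = 1] = 1/π_1 = (11/16 + 2/19)/(2/19) = (241/304)/(2/19) = 241/32.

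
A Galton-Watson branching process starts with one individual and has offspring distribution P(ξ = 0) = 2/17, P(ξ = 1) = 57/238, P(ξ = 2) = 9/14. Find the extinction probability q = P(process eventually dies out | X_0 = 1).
q = 28/153

The pgf is f(s) = 2/17 + 57/238·s + 9/14·s². The extinction probability q is the smallest fixed point of f in [0, 1]. Setting s = f(s):
  9/14·s² + (57/238 − 1)·s + 2/17 = 0
  9/14·s² − (2/17 + 9/14)·s + 2/17 = 0
which factors as (s − 1)·(9/14·s − 2/17) = 0, giving roots s = 1 and s = (2/17)/(9/14) = 28/153.
Mean offspring μ = 57/238 + 2·9/14 = 363/238 > 1 (supercritical), so q < 1. The extinction probability is the smaller root: q = (2/17)/(9/14) = 28/153.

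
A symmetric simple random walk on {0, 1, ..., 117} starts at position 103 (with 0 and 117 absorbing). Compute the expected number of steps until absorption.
E[τ | X_0 = 103] = 1442

Let v_k = E[τ | X_0 = k]. Boundary: v_0 = v_117 = 0. Recurrence: v_k = 1 + (v_{k-1} + v_{k+1})/2 for 1 ≤ k ≤ 116. The particular solution to v_k − (v_{k-1} + v_{k+1})/2 = 1 is v_k = −k^2. Adding homogeneous solution A + B k and matching boundaries gives v_k = k (117 − k). Substituting k = 103: v_103 = 103 · 14 = 1442.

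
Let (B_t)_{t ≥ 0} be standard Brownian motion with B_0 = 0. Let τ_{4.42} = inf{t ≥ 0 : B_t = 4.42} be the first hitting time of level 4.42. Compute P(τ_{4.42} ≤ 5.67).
P(τ_{4.42} ≤ 5.67) = 2(1 − Φ(4.42/√5.67)) = 2(1 − Φ(1.8562)) ≈ 0.0634

By the reflection principle for standard BM, P(τ_b ≤ t) = 2 · P(B_t ≥ b). Since B_t ~ N(0, t), P(B_t ≥ 4.42) = 1 − Φ(4.42/√t) = 1 − Φ(4.42/√5.67) = 1 − Φ(1.8562) ≈ 0.03171. Doubling: P(τ_{4.42} ≤ 5.67) ≈ 2 · 0.03171 = 0.06342 ≈ 0.0634.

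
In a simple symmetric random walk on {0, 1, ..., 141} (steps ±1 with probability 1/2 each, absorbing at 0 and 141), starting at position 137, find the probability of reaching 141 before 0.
P(hit 141 before 0) = 137/141

Let u_k = P(hit 141 before 0 | start at k). Then u_0 = 0, u_141 = 1, and u_k = u_{k-1}/2 + u_{k+1}/2 for 1 ≤ k ≤ 140. This harmonic recurrence is solved by u_k = k/141, giving u_137 = 137/141.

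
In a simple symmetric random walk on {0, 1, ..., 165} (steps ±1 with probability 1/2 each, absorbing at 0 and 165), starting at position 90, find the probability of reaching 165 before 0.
P(hit 165 before 0) = 90/165 = 6/11

Let u_k = P(hit 165 before 0 | start at k). Then u_0 = 0, u_165 = 1, and u_k = u_{k-1}/2 + u_{k+1}/2 for 1 ≤ k ≤ 164. This harmonic recurrence is solved by u_k = k/165, giving u_90 = 90/165 = 6/11.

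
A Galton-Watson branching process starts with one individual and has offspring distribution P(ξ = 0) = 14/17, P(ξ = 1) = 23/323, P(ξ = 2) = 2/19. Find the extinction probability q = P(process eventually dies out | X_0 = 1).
q = 1

Mean offspring μ = 0·14/17 + 1·23/323 + 2·2/19 = 91/323 ≤ 1. For μ ≤ 1 with offspring not concentrated at 1, the Galton-Watson process goes extinct almost surely, so q = 1.
(Algebraic check: The pgf is f(s) = 14/17 + 23/323·s + 2/19·s². The extinction probability q is the smallest fixed point of f in [0, 1]. Setting s = f(s):
  2/19·s² + (23/323 − 1)·s + 14/17 = 0
  2/19·s² − (14/17 + 2/19)·s + 14/17 = 0
which factors as (s − 1)·(2/19·s − 14/17) = 0, giving roots s = 1 and s = (14/17)/(2/19) = 133/17. Since 133/17 ≥ 1, the smallest root in [0, 1] is s = 1.)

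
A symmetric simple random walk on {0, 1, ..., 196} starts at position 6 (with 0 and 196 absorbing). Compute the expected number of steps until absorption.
E[τ | X_0 = 6] = 1140

Let v_k = E[τ | X_0 = k]. Boundary: v_0 = v_196 = 0. Recurrence: v_k = 1 + (v_{k-1} + v_{k+1})/2 for 1 ≤ k ≤ 195. The particular solution to v_k − (v_{k-1} + v_{k+1})/2 = 1 is v_k = −k^2. Adding homogeneous solution A + B k and matching boundaries gives v_k = k (196 − k). Substituting k = 6: v_6 = 6 · 190 = 1140.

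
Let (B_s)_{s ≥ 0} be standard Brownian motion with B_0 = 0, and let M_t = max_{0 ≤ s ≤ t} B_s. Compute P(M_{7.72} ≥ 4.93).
P(M_{7.72} ≥ 4.93) = 2·P(B_{7.72} ≥ 4.93) = 2(1 − Φ(4.93/√7.72)) ≈ 0.0760

By the reflection principle for Brownian motion, P(M_t ≥ a) = 2 · P(B_t ≥ a) for a ≥ 0. Since B_t ~ N(0, t), P(B_t ≥ 4.93) = 1 − Φ(4.93/√t) = 1 − Φ(4.93/√7.72) = 1 − Φ(1.7743). So
  P(M_{7.72} ≥ 4.93) = 2(1 − Φ(1.7743)) ≈ 0.0760.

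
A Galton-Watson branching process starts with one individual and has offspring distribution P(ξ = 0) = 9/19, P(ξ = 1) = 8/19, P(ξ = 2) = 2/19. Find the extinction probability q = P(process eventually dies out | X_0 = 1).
q = 1

Mean offspring μ = 0·9/19 + 1·8/19 + 2·2/19 = 12/19 ≤ 1. For μ ≤ 1 with offspring not concentrated at 1, the Galton-Watson process goes extinct almost surely, so q = 1.
(Algebraic check: The pgf is f(s) = 9/19 + 8/19·s + 2/19·s². The extinction probability q is the smallest fixed point of f in [0, 1]. Setting s = f(s):
  2/19·s² + (8/19 − 1)·s + 9/19 = 0
  2/19·s² − (9/19 + 2/19)·s + 9/19 = 0
which factors as (s − 1)·(2/19·s − 9/19) = 0, giving roots s = 1 and s = (9/19)/(2/19) = 9/2. Since 9/2 ≥ 1, the smallest root in [0, 1] is s = 1.)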